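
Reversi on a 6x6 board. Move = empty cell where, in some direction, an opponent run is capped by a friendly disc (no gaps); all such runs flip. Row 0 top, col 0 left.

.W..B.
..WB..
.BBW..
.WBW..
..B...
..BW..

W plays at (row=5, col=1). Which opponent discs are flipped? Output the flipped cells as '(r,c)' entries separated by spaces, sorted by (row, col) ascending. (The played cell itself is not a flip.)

Dir NW: first cell '.' (not opp) -> no flip
Dir N: first cell '.' (not opp) -> no flip
Dir NE: opp run (4,2) capped by W -> flip
Dir W: first cell '.' (not opp) -> no flip
Dir E: opp run (5,2) capped by W -> flip
Dir SW: edge -> no flip
Dir S: edge -> no flip
Dir SE: edge -> no flip

Answer: (4,2) (5,2)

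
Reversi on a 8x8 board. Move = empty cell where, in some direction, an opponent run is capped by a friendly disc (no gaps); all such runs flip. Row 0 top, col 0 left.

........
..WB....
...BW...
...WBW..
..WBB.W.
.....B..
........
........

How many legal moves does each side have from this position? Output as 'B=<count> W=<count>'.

Answer: B=11 W=9

Derivation:
-- B to move --
(0,1): flips 1 -> legal
(0,2): no bracket -> illegal
(0,3): no bracket -> illegal
(1,1): flips 1 -> legal
(1,4): flips 1 -> legal
(1,5): no bracket -> illegal
(2,1): no bracket -> illegal
(2,2): flips 1 -> legal
(2,5): flips 1 -> legal
(2,6): flips 1 -> legal
(3,1): no bracket -> illegal
(3,2): flips 1 -> legal
(3,6): flips 1 -> legal
(3,7): flips 1 -> legal
(4,1): flips 1 -> legal
(4,5): no bracket -> illegal
(4,7): no bracket -> illegal
(5,1): no bracket -> illegal
(5,2): no bracket -> illegal
(5,3): no bracket -> illegal
(5,6): no bracket -> illegal
(5,7): flips 3 -> legal
B mobility = 11
-- W to move --
(0,2): flips 1 -> legal
(0,3): flips 2 -> legal
(0,4): no bracket -> illegal
(1,4): flips 1 -> legal
(2,2): flips 1 -> legal
(2,5): no bracket -> illegal
(3,2): no bracket -> illegal
(4,5): flips 4 -> legal
(5,2): no bracket -> illegal
(5,3): flips 2 -> legal
(5,4): flips 2 -> legal
(5,6): no bracket -> illegal
(6,4): flips 1 -> legal
(6,5): no bracket -> illegal
(6,6): flips 2 -> legal
W mobility = 9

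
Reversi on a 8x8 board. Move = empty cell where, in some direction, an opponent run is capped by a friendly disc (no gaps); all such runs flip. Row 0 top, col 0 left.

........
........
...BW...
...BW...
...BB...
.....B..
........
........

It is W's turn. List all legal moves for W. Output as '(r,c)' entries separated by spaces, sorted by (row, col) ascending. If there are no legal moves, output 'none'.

(1,2): flips 1 -> legal
(1,3): no bracket -> illegal
(1,4): no bracket -> illegal
(2,2): flips 1 -> legal
(3,2): flips 1 -> legal
(3,5): no bracket -> illegal
(4,2): flips 1 -> legal
(4,5): no bracket -> illegal
(4,6): no bracket -> illegal
(5,2): flips 1 -> legal
(5,3): no bracket -> illegal
(5,4): flips 1 -> legal
(5,6): no bracket -> illegal
(6,4): no bracket -> illegal
(6,5): no bracket -> illegal
(6,6): no bracket -> illegal

Answer: (1,2) (2,2) (3,2) (4,2) (5,2) (5,4)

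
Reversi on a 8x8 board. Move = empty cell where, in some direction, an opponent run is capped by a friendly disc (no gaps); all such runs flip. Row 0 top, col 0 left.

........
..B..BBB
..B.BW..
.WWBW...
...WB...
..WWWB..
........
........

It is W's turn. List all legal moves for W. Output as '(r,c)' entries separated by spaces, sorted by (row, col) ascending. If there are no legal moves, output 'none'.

(0,1): no bracket -> illegal
(0,2): flips 2 -> legal
(0,3): no bracket -> illegal
(0,4): no bracket -> illegal
(0,5): flips 1 -> legal
(0,6): no bracket -> illegal
(0,7): flips 1 -> legal
(1,1): no bracket -> illegal
(1,3): flips 1 -> legal
(1,4): flips 1 -> legal
(2,1): no bracket -> illegal
(2,3): flips 2 -> legal
(2,6): no bracket -> illegal
(2,7): no bracket -> illegal
(3,5): flips 1 -> legal
(4,2): no bracket -> illegal
(4,5): flips 1 -> legal
(4,6): no bracket -> illegal
(5,6): flips 1 -> legal
(6,4): no bracket -> illegal
(6,5): no bracket -> illegal
(6,6): no bracket -> illegal

Answer: (0,2) (0,5) (0,7) (1,3) (1,4) (2,3) (3,5) (4,5) (5,6)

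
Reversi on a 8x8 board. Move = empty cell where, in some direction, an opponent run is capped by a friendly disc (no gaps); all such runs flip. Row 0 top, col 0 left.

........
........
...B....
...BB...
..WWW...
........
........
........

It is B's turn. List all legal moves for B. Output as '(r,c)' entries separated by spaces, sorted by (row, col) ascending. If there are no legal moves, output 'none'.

(3,1): no bracket -> illegal
(3,2): no bracket -> illegal
(3,5): no bracket -> illegal
(4,1): no bracket -> illegal
(4,5): no bracket -> illegal
(5,1): flips 1 -> legal
(5,2): flips 1 -> legal
(5,3): flips 1 -> legal
(5,4): flips 1 -> legal
(5,5): flips 1 -> legal

Answer: (5,1) (5,2) (5,3) (5,4) (5,5)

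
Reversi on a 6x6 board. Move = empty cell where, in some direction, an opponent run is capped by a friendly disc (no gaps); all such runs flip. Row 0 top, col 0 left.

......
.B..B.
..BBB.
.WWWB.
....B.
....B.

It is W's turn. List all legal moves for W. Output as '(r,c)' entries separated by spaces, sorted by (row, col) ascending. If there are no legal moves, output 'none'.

Answer: (0,0) (0,5) (1,2) (1,3) (1,5) (3,5) (5,5)

Derivation:
(0,0): flips 2 -> legal
(0,1): no bracket -> illegal
(0,2): no bracket -> illegal
(0,3): no bracket -> illegal
(0,4): no bracket -> illegal
(0,5): flips 2 -> legal
(1,0): no bracket -> illegal
(1,2): flips 1 -> legal
(1,3): flips 2 -> legal
(1,5): flips 1 -> legal
(2,0): no bracket -> illegal
(2,1): no bracket -> illegal
(2,5): no bracket -> illegal
(3,5): flips 1 -> legal
(4,3): no bracket -> illegal
(4,5): no bracket -> illegal
(5,3): no bracket -> illegal
(5,5): flips 1 -> legal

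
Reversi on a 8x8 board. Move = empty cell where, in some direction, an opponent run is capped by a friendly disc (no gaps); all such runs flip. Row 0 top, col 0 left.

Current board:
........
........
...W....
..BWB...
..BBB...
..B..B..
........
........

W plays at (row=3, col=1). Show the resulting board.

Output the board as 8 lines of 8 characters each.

Place W at (3,1); scan 8 dirs for brackets.
Dir NW: first cell '.' (not opp) -> no flip
Dir N: first cell '.' (not opp) -> no flip
Dir NE: first cell '.' (not opp) -> no flip
Dir W: first cell '.' (not opp) -> no flip
Dir E: opp run (3,2) capped by W -> flip
Dir SW: first cell '.' (not opp) -> no flip
Dir S: first cell '.' (not opp) -> no flip
Dir SE: opp run (4,2), next='.' -> no flip
All flips: (3,2)

Answer: ........
........
...W....
.WWWB...
..BBB...
..B..B..
........
........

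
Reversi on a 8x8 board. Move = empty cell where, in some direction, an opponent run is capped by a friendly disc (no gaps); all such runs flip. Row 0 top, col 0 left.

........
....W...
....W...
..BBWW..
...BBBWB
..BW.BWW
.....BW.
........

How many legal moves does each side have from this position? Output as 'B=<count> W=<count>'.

Answer: B=12 W=11

Derivation:
-- B to move --
(0,3): no bracket -> illegal
(0,4): flips 3 -> legal
(0,5): no bracket -> illegal
(1,3): no bracket -> illegal
(1,5): flips 1 -> legal
(2,3): flips 1 -> legal
(2,5): flips 2 -> legal
(2,6): flips 1 -> legal
(3,6): flips 2 -> legal
(3,7): flips 1 -> legal
(4,2): no bracket -> illegal
(5,4): flips 1 -> legal
(6,2): flips 1 -> legal
(6,3): flips 1 -> legal
(6,4): no bracket -> illegal
(6,7): flips 3 -> legal
(7,5): no bracket -> illegal
(7,6): no bracket -> illegal
(7,7): flips 1 -> legal
B mobility = 12
-- W to move --
(2,1): no bracket -> illegal
(2,2): flips 3 -> legal
(2,3): flips 2 -> legal
(3,1): flips 2 -> legal
(3,6): no bracket -> illegal
(3,7): flips 1 -> legal
(4,1): no bracket -> illegal
(4,2): flips 4 -> legal
(5,1): flips 1 -> legal
(5,4): flips 2 -> legal
(6,1): flips 2 -> legal
(6,2): no bracket -> illegal
(6,3): no bracket -> illegal
(6,4): flips 2 -> legal
(7,4): flips 1 -> legal
(7,5): flips 3 -> legal
(7,6): no bracket -> illegal
W mobility = 11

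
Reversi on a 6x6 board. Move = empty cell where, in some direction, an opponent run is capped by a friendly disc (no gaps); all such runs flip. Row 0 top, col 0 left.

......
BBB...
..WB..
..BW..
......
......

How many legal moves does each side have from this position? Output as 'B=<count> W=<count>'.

-- B to move --
(1,3): no bracket -> illegal
(2,1): flips 1 -> legal
(2,4): no bracket -> illegal
(3,1): no bracket -> illegal
(3,4): flips 1 -> legal
(4,2): no bracket -> illegal
(4,3): flips 1 -> legal
(4,4): flips 2 -> legal
B mobility = 4
-- W to move --
(0,0): flips 1 -> legal
(0,1): no bracket -> illegal
(0,2): flips 1 -> legal
(0,3): no bracket -> illegal
(1,3): flips 1 -> legal
(1,4): no bracket -> illegal
(2,0): no bracket -> illegal
(2,1): no bracket -> illegal
(2,4): flips 1 -> legal
(3,1): flips 1 -> legal
(3,4): no bracket -> illegal
(4,1): no bracket -> illegal
(4,2): flips 1 -> legal
(4,3): no bracket -> illegal
W mobility = 6

Answer: B=4 W=6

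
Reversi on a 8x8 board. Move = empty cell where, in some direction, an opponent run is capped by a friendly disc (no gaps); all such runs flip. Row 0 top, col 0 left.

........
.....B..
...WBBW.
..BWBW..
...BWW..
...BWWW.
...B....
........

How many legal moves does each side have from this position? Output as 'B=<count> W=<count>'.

Answer: B=14 W=13

Derivation:
-- B to move --
(1,2): flips 1 -> legal
(1,3): flips 2 -> legal
(1,4): flips 1 -> legal
(1,6): no bracket -> illegal
(1,7): flips 3 -> legal
(2,2): flips 1 -> legal
(2,7): flips 1 -> legal
(3,6): flips 3 -> legal
(3,7): flips 1 -> legal
(4,2): flips 1 -> legal
(4,6): flips 3 -> legal
(4,7): no bracket -> illegal
(5,7): flips 3 -> legal
(6,4): flips 2 -> legal
(6,5): flips 4 -> legal
(6,6): no bracket -> illegal
(6,7): flips 2 -> legal
B mobility = 14
-- W to move --
(0,4): flips 1 -> legal
(0,5): flips 2 -> legal
(0,6): flips 2 -> legal
(1,3): flips 1 -> legal
(1,4): flips 2 -> legal
(1,6): no bracket -> illegal
(2,1): flips 2 -> legal
(2,2): no bracket -> illegal
(3,1): flips 1 -> legal
(3,6): no bracket -> illegal
(4,1): flips 1 -> legal
(4,2): flips 1 -> legal
(5,2): flips 1 -> legal
(6,2): flips 1 -> legal
(6,4): no bracket -> illegal
(7,2): flips 1 -> legal
(7,3): flips 3 -> legal
(7,4): no bracket -> illegal
W mobility = 13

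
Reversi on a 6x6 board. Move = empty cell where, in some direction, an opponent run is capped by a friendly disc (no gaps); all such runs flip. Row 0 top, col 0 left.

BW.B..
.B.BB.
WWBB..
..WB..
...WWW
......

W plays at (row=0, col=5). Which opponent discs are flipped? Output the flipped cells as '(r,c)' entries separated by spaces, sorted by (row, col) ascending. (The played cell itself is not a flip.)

Answer: (1,4) (2,3)

Derivation:
Dir NW: edge -> no flip
Dir N: edge -> no flip
Dir NE: edge -> no flip
Dir W: first cell '.' (not opp) -> no flip
Dir E: edge -> no flip
Dir SW: opp run (1,4) (2,3) capped by W -> flip
Dir S: first cell '.' (not opp) -> no flip
Dir SE: edge -> no flip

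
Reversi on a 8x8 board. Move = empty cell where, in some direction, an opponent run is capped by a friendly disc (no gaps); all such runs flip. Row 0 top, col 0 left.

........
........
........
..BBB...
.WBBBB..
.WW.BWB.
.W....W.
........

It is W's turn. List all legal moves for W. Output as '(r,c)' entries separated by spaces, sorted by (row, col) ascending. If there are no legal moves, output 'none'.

Answer: (2,2) (2,3) (2,4) (2,5) (3,5) (4,6) (5,3) (5,7)

Derivation:
(2,1): no bracket -> illegal
(2,2): flips 4 -> legal
(2,3): flips 1 -> legal
(2,4): flips 2 -> legal
(2,5): flips 2 -> legal
(3,1): no bracket -> illegal
(3,5): flips 1 -> legal
(3,6): no bracket -> illegal
(4,6): flips 5 -> legal
(4,7): no bracket -> illegal
(5,3): flips 1 -> legal
(5,7): flips 1 -> legal
(6,3): no bracket -> illegal
(6,4): no bracket -> illegal
(6,5): no bracket -> illegal
(6,7): no bracket -> illegal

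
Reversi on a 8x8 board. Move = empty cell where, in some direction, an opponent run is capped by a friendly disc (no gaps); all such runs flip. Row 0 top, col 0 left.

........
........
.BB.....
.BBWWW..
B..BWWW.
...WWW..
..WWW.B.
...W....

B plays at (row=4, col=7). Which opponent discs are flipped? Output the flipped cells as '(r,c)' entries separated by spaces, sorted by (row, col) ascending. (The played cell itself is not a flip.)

Answer: (4,4) (4,5) (4,6)

Derivation:
Dir NW: first cell '.' (not opp) -> no flip
Dir N: first cell '.' (not opp) -> no flip
Dir NE: edge -> no flip
Dir W: opp run (4,6) (4,5) (4,4) capped by B -> flip
Dir E: edge -> no flip
Dir SW: first cell '.' (not opp) -> no flip
Dir S: first cell '.' (not opp) -> no flip
Dir SE: edge -> no flip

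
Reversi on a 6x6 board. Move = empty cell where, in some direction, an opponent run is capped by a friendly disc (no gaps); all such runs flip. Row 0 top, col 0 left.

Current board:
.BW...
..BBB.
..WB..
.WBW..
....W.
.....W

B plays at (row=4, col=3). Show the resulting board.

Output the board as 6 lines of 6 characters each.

Place B at (4,3); scan 8 dirs for brackets.
Dir NW: first cell 'B' (not opp) -> no flip
Dir N: opp run (3,3) capped by B -> flip
Dir NE: first cell '.' (not opp) -> no flip
Dir W: first cell '.' (not opp) -> no flip
Dir E: opp run (4,4), next='.' -> no flip
Dir SW: first cell '.' (not opp) -> no flip
Dir S: first cell '.' (not opp) -> no flip
Dir SE: first cell '.' (not opp) -> no flip
All flips: (3,3)

Answer: .BW...
..BBB.
..WB..
.WBB..
...BW.
.....W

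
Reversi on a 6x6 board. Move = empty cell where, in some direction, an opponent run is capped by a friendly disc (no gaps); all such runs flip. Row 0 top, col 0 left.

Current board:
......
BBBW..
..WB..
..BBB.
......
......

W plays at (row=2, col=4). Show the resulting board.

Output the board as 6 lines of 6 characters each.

Answer: ......
BBBW..
..WWW.
..BBB.
......
......

Derivation:
Place W at (2,4); scan 8 dirs for brackets.
Dir NW: first cell 'W' (not opp) -> no flip
Dir N: first cell '.' (not opp) -> no flip
Dir NE: first cell '.' (not opp) -> no flip
Dir W: opp run (2,3) capped by W -> flip
Dir E: first cell '.' (not opp) -> no flip
Dir SW: opp run (3,3), next='.' -> no flip
Dir S: opp run (3,4), next='.' -> no flip
Dir SE: first cell '.' (not opp) -> no flip
All flips: (2,3)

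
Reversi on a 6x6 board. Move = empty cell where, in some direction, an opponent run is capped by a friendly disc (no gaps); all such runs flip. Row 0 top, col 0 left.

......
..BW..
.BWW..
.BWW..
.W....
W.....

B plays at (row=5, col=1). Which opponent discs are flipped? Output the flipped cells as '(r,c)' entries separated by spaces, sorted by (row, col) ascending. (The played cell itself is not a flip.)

Answer: (4,1)

Derivation:
Dir NW: first cell '.' (not opp) -> no flip
Dir N: opp run (4,1) capped by B -> flip
Dir NE: first cell '.' (not opp) -> no flip
Dir W: opp run (5,0), next=edge -> no flip
Dir E: first cell '.' (not opp) -> no flip
Dir SW: edge -> no flip
Dir S: edge -> no flip
Dir SE: edge -> no flip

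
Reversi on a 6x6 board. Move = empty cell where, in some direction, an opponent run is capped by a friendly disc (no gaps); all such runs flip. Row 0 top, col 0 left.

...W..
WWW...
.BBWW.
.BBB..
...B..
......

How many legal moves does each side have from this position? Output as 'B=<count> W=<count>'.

Answer: B=7 W=7

Derivation:
-- B to move --
(0,0): flips 1 -> legal
(0,1): flips 1 -> legal
(0,2): flips 1 -> legal
(0,4): no bracket -> illegal
(1,3): flips 1 -> legal
(1,4): flips 1 -> legal
(1,5): flips 1 -> legal
(2,0): no bracket -> illegal
(2,5): flips 2 -> legal
(3,4): no bracket -> illegal
(3,5): no bracket -> illegal
B mobility = 7
-- W to move --
(1,3): no bracket -> illegal
(2,0): flips 2 -> legal
(3,0): flips 1 -> legal
(3,4): no bracket -> illegal
(4,0): no bracket -> illegal
(4,1): flips 3 -> legal
(4,2): flips 3 -> legal
(4,4): flips 2 -> legal
(5,2): no bracket -> illegal
(5,3): flips 2 -> legal
(5,4): flips 3 -> legal
W mobility = 7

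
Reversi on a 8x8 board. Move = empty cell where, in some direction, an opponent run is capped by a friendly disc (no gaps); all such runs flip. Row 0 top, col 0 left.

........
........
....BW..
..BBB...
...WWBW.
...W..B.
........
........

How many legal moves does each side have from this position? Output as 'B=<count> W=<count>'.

Answer: B=9 W=5

Derivation:
-- B to move --
(1,4): no bracket -> illegal
(1,5): no bracket -> illegal
(1,6): flips 1 -> legal
(2,6): flips 1 -> legal
(3,5): no bracket -> illegal
(3,6): flips 1 -> legal
(3,7): no bracket -> illegal
(4,2): flips 2 -> legal
(4,7): flips 1 -> legal
(5,2): flips 1 -> legal
(5,4): flips 2 -> legal
(5,5): flips 1 -> legal
(5,7): no bracket -> illegal
(6,2): no bracket -> illegal
(6,3): flips 2 -> legal
(6,4): no bracket -> illegal
B mobility = 9
-- W to move --
(1,3): no bracket -> illegal
(1,4): flips 2 -> legal
(1,5): no bracket -> illegal
(2,1): flips 1 -> legal
(2,2): flips 1 -> legal
(2,3): flips 2 -> legal
(3,1): no bracket -> illegal
(3,5): no bracket -> illegal
(3,6): no bracket -> illegal
(4,1): no bracket -> illegal
(4,2): no bracket -> illegal
(4,7): no bracket -> illegal
(5,4): no bracket -> illegal
(5,5): no bracket -> illegal
(5,7): no bracket -> illegal
(6,5): no bracket -> illegal
(6,6): flips 1 -> legal
(6,7): no bracket -> illegal
W mobility = 5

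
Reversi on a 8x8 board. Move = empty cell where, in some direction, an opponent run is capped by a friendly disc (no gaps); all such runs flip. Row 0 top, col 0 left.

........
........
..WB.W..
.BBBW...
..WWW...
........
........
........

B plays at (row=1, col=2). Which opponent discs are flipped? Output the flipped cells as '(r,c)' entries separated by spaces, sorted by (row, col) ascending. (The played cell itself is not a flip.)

Dir NW: first cell '.' (not opp) -> no flip
Dir N: first cell '.' (not opp) -> no flip
Dir NE: first cell '.' (not opp) -> no flip
Dir W: first cell '.' (not opp) -> no flip
Dir E: first cell '.' (not opp) -> no flip
Dir SW: first cell '.' (not opp) -> no flip
Dir S: opp run (2,2) capped by B -> flip
Dir SE: first cell 'B' (not opp) -> no flip

Answer: (2,2)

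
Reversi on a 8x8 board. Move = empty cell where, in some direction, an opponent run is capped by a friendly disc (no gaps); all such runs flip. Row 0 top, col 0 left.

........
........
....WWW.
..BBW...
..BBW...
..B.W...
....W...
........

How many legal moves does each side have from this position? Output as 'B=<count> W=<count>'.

-- B to move --
(1,3): no bracket -> illegal
(1,4): no bracket -> illegal
(1,5): flips 1 -> legal
(1,6): flips 2 -> legal
(1,7): no bracket -> illegal
(2,3): no bracket -> illegal
(2,7): no bracket -> illegal
(3,5): flips 1 -> legal
(3,6): no bracket -> illegal
(3,7): no bracket -> illegal
(4,5): flips 1 -> legal
(5,3): no bracket -> illegal
(5,5): flips 1 -> legal
(6,3): no bracket -> illegal
(6,5): flips 1 -> legal
(7,3): no bracket -> illegal
(7,4): no bracket -> illegal
(7,5): no bracket -> illegal
B mobility = 6
-- W to move --
(2,1): flips 2 -> legal
(2,2): flips 1 -> legal
(2,3): no bracket -> illegal
(3,1): flips 2 -> legal
(4,1): flips 2 -> legal
(5,1): flips 2 -> legal
(5,3): no bracket -> illegal
(6,1): flips 2 -> legal
(6,2): no bracket -> illegal
(6,3): no bracket -> illegal
W mobility = 6

Answer: B=6 W=6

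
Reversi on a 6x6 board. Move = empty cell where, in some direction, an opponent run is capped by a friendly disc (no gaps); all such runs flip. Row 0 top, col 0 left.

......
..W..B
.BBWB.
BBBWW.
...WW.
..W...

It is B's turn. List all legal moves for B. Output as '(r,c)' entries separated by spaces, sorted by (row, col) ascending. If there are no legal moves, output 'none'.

Answer: (0,2) (0,3) (1,4) (3,5) (4,2) (5,4) (5,5)

Derivation:
(0,1): no bracket -> illegal
(0,2): flips 1 -> legal
(0,3): flips 1 -> legal
(1,1): no bracket -> illegal
(1,3): no bracket -> illegal
(1,4): flips 1 -> legal
(2,5): no bracket -> illegal
(3,5): flips 2 -> legal
(4,1): no bracket -> illegal
(4,2): flips 1 -> legal
(4,5): no bracket -> illegal
(5,1): no bracket -> illegal
(5,3): no bracket -> illegal
(5,4): flips 3 -> legal
(5,5): flips 2 -> legal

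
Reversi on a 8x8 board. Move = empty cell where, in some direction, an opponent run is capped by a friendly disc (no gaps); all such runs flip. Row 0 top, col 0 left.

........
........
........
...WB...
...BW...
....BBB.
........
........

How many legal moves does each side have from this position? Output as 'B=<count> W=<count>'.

-- B to move --
(2,2): flips 2 -> legal
(2,3): flips 1 -> legal
(2,4): no bracket -> illegal
(3,2): flips 1 -> legal
(3,5): no bracket -> illegal
(4,2): no bracket -> illegal
(4,5): flips 1 -> legal
(5,3): no bracket -> illegal
B mobility = 4
-- W to move --
(2,3): no bracket -> illegal
(2,4): flips 1 -> legal
(2,5): no bracket -> illegal
(3,2): no bracket -> illegal
(3,5): flips 1 -> legal
(4,2): flips 1 -> legal
(4,5): no bracket -> illegal
(4,6): no bracket -> illegal
(4,7): no bracket -> illegal
(5,2): no bracket -> illegal
(5,3): flips 1 -> legal
(5,7): no bracket -> illegal
(6,3): no bracket -> illegal
(6,4): flips 1 -> legal
(6,5): no bracket -> illegal
(6,6): flips 1 -> legal
(6,7): no bracket -> illegal
W mobility = 6

Answer: B=4 W=6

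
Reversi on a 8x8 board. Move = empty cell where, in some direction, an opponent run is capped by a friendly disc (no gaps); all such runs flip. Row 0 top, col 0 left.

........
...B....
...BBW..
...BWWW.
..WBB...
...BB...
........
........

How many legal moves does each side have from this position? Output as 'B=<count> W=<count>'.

-- B to move --
(1,4): no bracket -> illegal
(1,5): no bracket -> illegal
(1,6): flips 2 -> legal
(2,6): flips 2 -> legal
(2,7): no bracket -> illegal
(3,1): flips 1 -> legal
(3,2): no bracket -> illegal
(3,7): flips 3 -> legal
(4,1): flips 1 -> legal
(4,5): flips 1 -> legal
(4,6): flips 1 -> legal
(4,7): no bracket -> illegal
(5,1): flips 1 -> legal
(5,2): no bracket -> illegal
B mobility = 8
-- W to move --
(0,2): flips 2 -> legal
(0,3): no bracket -> illegal
(0,4): no bracket -> illegal
(1,2): flips 1 -> legal
(1,4): flips 1 -> legal
(1,5): flips 2 -> legal
(2,2): flips 2 -> legal
(3,2): flips 1 -> legal
(4,5): flips 2 -> legal
(5,2): flips 1 -> legal
(5,5): no bracket -> illegal
(6,2): flips 2 -> legal
(6,3): no bracket -> illegal
(6,4): flips 3 -> legal
(6,5): no bracket -> illegal
W mobility = 10

Answer: B=8 W=10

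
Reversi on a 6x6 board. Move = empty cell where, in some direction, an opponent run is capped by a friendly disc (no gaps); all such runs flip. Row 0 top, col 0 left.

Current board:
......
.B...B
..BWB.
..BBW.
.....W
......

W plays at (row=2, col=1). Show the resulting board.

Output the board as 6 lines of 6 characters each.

Answer: ......
.B...B
.WWWB.
..BBW.
.....W
......

Derivation:
Place W at (2,1); scan 8 dirs for brackets.
Dir NW: first cell '.' (not opp) -> no flip
Dir N: opp run (1,1), next='.' -> no flip
Dir NE: first cell '.' (not opp) -> no flip
Dir W: first cell '.' (not opp) -> no flip
Dir E: opp run (2,2) capped by W -> flip
Dir SW: first cell '.' (not opp) -> no flip
Dir S: first cell '.' (not opp) -> no flip
Dir SE: opp run (3,2), next='.' -> no flip
All flips: (2,2)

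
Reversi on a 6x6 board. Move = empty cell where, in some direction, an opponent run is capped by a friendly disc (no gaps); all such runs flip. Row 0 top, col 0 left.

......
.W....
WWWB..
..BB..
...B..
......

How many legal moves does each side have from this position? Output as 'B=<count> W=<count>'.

-- B to move --
(0,0): flips 2 -> legal
(0,1): no bracket -> illegal
(0,2): no bracket -> illegal
(1,0): flips 1 -> legal
(1,2): flips 1 -> legal
(1,3): no bracket -> illegal
(3,0): no bracket -> illegal
(3,1): no bracket -> illegal
B mobility = 3
-- W to move --
(1,2): no bracket -> illegal
(1,3): no bracket -> illegal
(1,4): no bracket -> illegal
(2,4): flips 1 -> legal
(3,1): no bracket -> illegal
(3,4): no bracket -> illegal
(4,1): no bracket -> illegal
(4,2): flips 1 -> legal
(4,4): flips 1 -> legal
(5,2): no bracket -> illegal
(5,3): no bracket -> illegal
(5,4): flips 2 -> legal
W mobility = 4

Answer: B=3 W=4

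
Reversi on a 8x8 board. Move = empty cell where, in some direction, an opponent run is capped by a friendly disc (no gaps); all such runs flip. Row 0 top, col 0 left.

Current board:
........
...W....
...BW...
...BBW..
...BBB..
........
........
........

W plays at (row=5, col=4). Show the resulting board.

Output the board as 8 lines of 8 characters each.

Place W at (5,4); scan 8 dirs for brackets.
Dir NW: opp run (4,3), next='.' -> no flip
Dir N: opp run (4,4) (3,4) capped by W -> flip
Dir NE: opp run (4,5), next='.' -> no flip
Dir W: first cell '.' (not opp) -> no flip
Dir E: first cell '.' (not opp) -> no flip
Dir SW: first cell '.' (not opp) -> no flip
Dir S: first cell '.' (not opp) -> no flip
Dir SE: first cell '.' (not opp) -> no flip
All flips: (3,4) (4,4)

Answer: ........
...W....
...BW...
...BWW..
...BWB..
....W...
........
........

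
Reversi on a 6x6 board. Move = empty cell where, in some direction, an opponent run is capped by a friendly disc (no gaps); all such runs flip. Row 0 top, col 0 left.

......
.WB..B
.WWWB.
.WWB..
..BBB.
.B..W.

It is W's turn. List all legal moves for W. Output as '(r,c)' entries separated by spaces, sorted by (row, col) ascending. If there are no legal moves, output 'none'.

Answer: (0,1) (0,2) (0,3) (1,3) (2,5) (3,4) (5,2) (5,3) (5,5)

Derivation:
(0,1): flips 1 -> legal
(0,2): flips 1 -> legal
(0,3): flips 1 -> legal
(0,4): no bracket -> illegal
(0,5): no bracket -> illegal
(1,3): flips 1 -> legal
(1,4): no bracket -> illegal
(2,5): flips 1 -> legal
(3,4): flips 2 -> legal
(3,5): no bracket -> illegal
(4,0): no bracket -> illegal
(4,1): no bracket -> illegal
(4,5): no bracket -> illegal
(5,0): no bracket -> illegal
(5,2): flips 1 -> legal
(5,3): flips 3 -> legal
(5,5): flips 2 -> legal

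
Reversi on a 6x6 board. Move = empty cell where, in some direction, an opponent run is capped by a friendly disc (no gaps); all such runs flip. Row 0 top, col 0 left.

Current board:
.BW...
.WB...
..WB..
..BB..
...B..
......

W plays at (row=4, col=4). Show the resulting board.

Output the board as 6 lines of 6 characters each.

Answer: .BW...
.WB...
..WB..
..BW..
...BW.
......

Derivation:
Place W at (4,4); scan 8 dirs for brackets.
Dir NW: opp run (3,3) capped by W -> flip
Dir N: first cell '.' (not opp) -> no flip
Dir NE: first cell '.' (not opp) -> no flip
Dir W: opp run (4,3), next='.' -> no flip
Dir E: first cell '.' (not opp) -> no flip
Dir SW: first cell '.' (not opp) -> no flip
Dir S: first cell '.' (not opp) -> no flip
Dir SE: first cell '.' (not opp) -> no flip
All flips: (3,3)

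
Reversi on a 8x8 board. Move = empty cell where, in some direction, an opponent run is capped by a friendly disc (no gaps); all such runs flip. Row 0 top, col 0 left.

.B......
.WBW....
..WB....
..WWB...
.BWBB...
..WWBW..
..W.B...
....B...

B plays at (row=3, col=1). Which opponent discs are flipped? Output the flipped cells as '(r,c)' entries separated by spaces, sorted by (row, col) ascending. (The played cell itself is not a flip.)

Dir NW: first cell '.' (not opp) -> no flip
Dir N: first cell '.' (not opp) -> no flip
Dir NE: opp run (2,2) (1,3), next='.' -> no flip
Dir W: first cell '.' (not opp) -> no flip
Dir E: opp run (3,2) (3,3) capped by B -> flip
Dir SW: first cell '.' (not opp) -> no flip
Dir S: first cell 'B' (not opp) -> no flip
Dir SE: opp run (4,2) (5,3) capped by B -> flip

Answer: (3,2) (3,3) (4,2) (5,3)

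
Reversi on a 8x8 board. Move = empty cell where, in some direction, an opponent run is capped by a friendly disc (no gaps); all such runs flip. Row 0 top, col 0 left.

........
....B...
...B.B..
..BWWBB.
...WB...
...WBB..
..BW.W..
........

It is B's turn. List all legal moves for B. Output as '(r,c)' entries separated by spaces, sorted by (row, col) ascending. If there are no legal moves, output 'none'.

(2,2): flips 1 -> legal
(2,4): flips 1 -> legal
(4,2): flips 1 -> legal
(4,5): flips 1 -> legal
(5,2): flips 3 -> legal
(5,6): no bracket -> illegal
(6,4): flips 1 -> legal
(6,6): no bracket -> illegal
(7,2): flips 1 -> legal
(7,3): flips 4 -> legal
(7,4): no bracket -> illegal
(7,5): flips 1 -> legal
(7,6): flips 1 -> legal

Answer: (2,2) (2,4) (4,2) (4,5) (5,2) (6,4) (7,2) (7,3) (7,5) (7,6)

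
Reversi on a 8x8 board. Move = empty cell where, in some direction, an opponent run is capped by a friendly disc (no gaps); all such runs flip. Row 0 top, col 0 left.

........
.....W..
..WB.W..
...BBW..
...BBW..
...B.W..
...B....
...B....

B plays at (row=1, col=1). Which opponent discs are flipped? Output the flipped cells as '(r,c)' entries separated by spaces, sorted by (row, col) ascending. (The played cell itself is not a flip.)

Dir NW: first cell '.' (not opp) -> no flip
Dir N: first cell '.' (not opp) -> no flip
Dir NE: first cell '.' (not opp) -> no flip
Dir W: first cell '.' (not opp) -> no flip
Dir E: first cell '.' (not opp) -> no flip
Dir SW: first cell '.' (not opp) -> no flip
Dir S: first cell '.' (not opp) -> no flip
Dir SE: opp run (2,2) capped by B -> flip

Answer: (2,2)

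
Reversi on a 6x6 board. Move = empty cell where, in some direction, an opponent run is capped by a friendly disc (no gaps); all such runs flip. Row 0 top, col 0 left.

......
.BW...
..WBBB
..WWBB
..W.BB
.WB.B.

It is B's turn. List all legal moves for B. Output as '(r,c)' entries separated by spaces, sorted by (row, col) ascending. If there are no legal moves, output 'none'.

Answer: (0,1) (0,2) (1,3) (2,1) (3,1) (4,1) (4,3) (5,0)

Derivation:
(0,1): flips 1 -> legal
(0,2): flips 4 -> legal
(0,3): no bracket -> illegal
(1,3): flips 1 -> legal
(2,1): flips 1 -> legal
(3,1): flips 2 -> legal
(4,0): no bracket -> illegal
(4,1): flips 1 -> legal
(4,3): flips 1 -> legal
(5,0): flips 1 -> legal
(5,3): no bracket -> illegal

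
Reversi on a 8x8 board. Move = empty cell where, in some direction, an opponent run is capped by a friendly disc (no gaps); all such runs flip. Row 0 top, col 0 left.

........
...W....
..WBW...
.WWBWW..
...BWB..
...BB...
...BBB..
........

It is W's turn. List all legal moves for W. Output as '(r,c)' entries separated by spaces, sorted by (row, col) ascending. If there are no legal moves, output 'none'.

(1,2): flips 1 -> legal
(1,4): flips 1 -> legal
(3,6): no bracket -> illegal
(4,2): flips 2 -> legal
(4,6): flips 1 -> legal
(5,2): flips 1 -> legal
(5,5): flips 1 -> legal
(5,6): flips 1 -> legal
(6,2): flips 1 -> legal
(6,6): no bracket -> illegal
(7,2): no bracket -> illegal
(7,3): flips 5 -> legal
(7,4): flips 2 -> legal
(7,5): no bracket -> illegal
(7,6): flips 3 -> legal

Answer: (1,2) (1,4) (4,2) (4,6) (5,2) (5,5) (5,6) (6,2) (7,3) (7,4) (7,6)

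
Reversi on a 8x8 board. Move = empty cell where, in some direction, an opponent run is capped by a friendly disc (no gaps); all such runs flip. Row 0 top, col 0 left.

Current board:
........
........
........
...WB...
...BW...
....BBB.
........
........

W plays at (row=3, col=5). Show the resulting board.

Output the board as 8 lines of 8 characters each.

Place W at (3,5); scan 8 dirs for brackets.
Dir NW: first cell '.' (not opp) -> no flip
Dir N: first cell '.' (not opp) -> no flip
Dir NE: first cell '.' (not opp) -> no flip
Dir W: opp run (3,4) capped by W -> flip
Dir E: first cell '.' (not opp) -> no flip
Dir SW: first cell 'W' (not opp) -> no flip
Dir S: first cell '.' (not opp) -> no flip
Dir SE: first cell '.' (not opp) -> no flip
All flips: (3,4)

Answer: ........
........
........
...WWW..
...BW...
....BBB.
........
........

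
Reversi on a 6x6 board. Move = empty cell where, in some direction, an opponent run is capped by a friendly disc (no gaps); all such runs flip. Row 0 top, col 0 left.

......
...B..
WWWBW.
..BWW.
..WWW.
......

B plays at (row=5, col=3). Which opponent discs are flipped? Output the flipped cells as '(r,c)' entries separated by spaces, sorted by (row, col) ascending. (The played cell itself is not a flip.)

Dir NW: opp run (4,2), next='.' -> no flip
Dir N: opp run (4,3) (3,3) capped by B -> flip
Dir NE: opp run (4,4), next='.' -> no flip
Dir W: first cell '.' (not opp) -> no flip
Dir E: first cell '.' (not opp) -> no flip
Dir SW: edge -> no flip
Dir S: edge -> no flip
Dir SE: edge -> no flip

Answer: (3,3) (4,3)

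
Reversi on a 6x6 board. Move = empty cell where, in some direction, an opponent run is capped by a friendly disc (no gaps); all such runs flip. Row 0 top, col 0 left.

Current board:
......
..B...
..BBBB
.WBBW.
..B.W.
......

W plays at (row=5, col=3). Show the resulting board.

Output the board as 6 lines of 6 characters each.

Answer: ......
..B...
..BBBB
.WBBW.
..W.W.
...W..

Derivation:
Place W at (5,3); scan 8 dirs for brackets.
Dir NW: opp run (4,2) capped by W -> flip
Dir N: first cell '.' (not opp) -> no flip
Dir NE: first cell 'W' (not opp) -> no flip
Dir W: first cell '.' (not opp) -> no flip
Dir E: first cell '.' (not opp) -> no flip
Dir SW: edge -> no flip
Dir S: edge -> no flip
Dir SE: edge -> no flip
All flips: (4,2)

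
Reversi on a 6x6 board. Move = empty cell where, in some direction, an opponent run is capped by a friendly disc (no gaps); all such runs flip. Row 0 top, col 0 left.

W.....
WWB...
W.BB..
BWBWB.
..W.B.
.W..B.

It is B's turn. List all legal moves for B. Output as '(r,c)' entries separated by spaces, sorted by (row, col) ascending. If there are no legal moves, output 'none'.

Answer: (4,0) (4,3) (5,2)

Derivation:
(0,1): no bracket -> illegal
(0,2): no bracket -> illegal
(2,1): no bracket -> illegal
(2,4): no bracket -> illegal
(4,0): flips 1 -> legal
(4,1): no bracket -> illegal
(4,3): flips 1 -> legal
(5,0): no bracket -> illegal
(5,2): flips 1 -> legal
(5,3): no bracket -> illegal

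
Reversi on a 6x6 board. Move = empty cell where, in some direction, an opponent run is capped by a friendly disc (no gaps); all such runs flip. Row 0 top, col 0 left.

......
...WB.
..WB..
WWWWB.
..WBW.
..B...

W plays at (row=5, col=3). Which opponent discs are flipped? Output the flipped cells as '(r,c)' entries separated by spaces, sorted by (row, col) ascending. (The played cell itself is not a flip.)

Answer: (4,3)

Derivation:
Dir NW: first cell 'W' (not opp) -> no flip
Dir N: opp run (4,3) capped by W -> flip
Dir NE: first cell 'W' (not opp) -> no flip
Dir W: opp run (5,2), next='.' -> no flip
Dir E: first cell '.' (not opp) -> no flip
Dir SW: edge -> no flip
Dir S: edge -> no flip
Dir SE: edge -> no flip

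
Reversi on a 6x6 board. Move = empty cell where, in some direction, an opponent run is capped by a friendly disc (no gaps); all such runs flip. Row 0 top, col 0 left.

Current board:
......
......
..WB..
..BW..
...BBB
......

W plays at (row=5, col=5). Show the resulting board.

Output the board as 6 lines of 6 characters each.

Answer: ......
......
..WB..
..BW..
...BWB
.....W

Derivation:
Place W at (5,5); scan 8 dirs for brackets.
Dir NW: opp run (4,4) capped by W -> flip
Dir N: opp run (4,5), next='.' -> no flip
Dir NE: edge -> no flip
Dir W: first cell '.' (not opp) -> no flip
Dir E: edge -> no flip
Dir SW: edge -> no flip
Dir S: edge -> no flip
Dir SE: edge -> no flip
All flips: (4,4)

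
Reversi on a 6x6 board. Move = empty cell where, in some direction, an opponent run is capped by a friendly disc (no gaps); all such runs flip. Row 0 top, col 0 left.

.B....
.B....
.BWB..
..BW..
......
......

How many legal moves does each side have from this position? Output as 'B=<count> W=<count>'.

Answer: B=4 W=6

Derivation:
-- B to move --
(1,2): flips 1 -> legal
(1,3): no bracket -> illegal
(2,4): no bracket -> illegal
(3,1): no bracket -> illegal
(3,4): flips 1 -> legal
(4,2): no bracket -> illegal
(4,3): flips 1 -> legal
(4,4): flips 2 -> legal
B mobility = 4
-- W to move --
(0,0): flips 1 -> legal
(0,2): no bracket -> illegal
(1,0): no bracket -> illegal
(1,2): no bracket -> illegal
(1,3): flips 1 -> legal
(1,4): no bracket -> illegal
(2,0): flips 1 -> legal
(2,4): flips 1 -> legal
(3,0): no bracket -> illegal
(3,1): flips 1 -> legal
(3,4): no bracket -> illegal
(4,1): no bracket -> illegal
(4,2): flips 1 -> legal
(4,3): no bracket -> illegal
W mobility = 6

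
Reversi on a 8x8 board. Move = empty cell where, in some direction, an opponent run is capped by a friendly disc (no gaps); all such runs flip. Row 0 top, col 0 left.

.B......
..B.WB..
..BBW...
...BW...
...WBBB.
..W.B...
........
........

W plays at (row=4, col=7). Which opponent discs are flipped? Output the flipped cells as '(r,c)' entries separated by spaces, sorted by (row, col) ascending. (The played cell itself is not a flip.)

Dir NW: first cell '.' (not opp) -> no flip
Dir N: first cell '.' (not opp) -> no flip
Dir NE: edge -> no flip
Dir W: opp run (4,6) (4,5) (4,4) capped by W -> flip
Dir E: edge -> no flip
Dir SW: first cell '.' (not opp) -> no flip
Dir S: first cell '.' (not opp) -> no flip
Dir SE: edge -> no flip

Answer: (4,4) (4,5) (4,6)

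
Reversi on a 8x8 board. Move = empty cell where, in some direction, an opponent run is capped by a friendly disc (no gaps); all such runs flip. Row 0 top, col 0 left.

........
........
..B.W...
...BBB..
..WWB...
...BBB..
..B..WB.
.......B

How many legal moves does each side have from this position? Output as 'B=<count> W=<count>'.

Answer: B=11 W=7

Derivation:
-- B to move --
(1,3): flips 1 -> legal
(1,4): flips 1 -> legal
(1,5): flips 1 -> legal
(2,3): no bracket -> illegal
(2,5): no bracket -> illegal
(3,1): flips 1 -> legal
(3,2): flips 1 -> legal
(4,1): flips 2 -> legal
(5,1): flips 1 -> legal
(5,2): flips 1 -> legal
(5,6): no bracket -> illegal
(6,4): flips 1 -> legal
(7,4): no bracket -> illegal
(7,5): flips 1 -> legal
(7,6): flips 1 -> legal
B mobility = 11
-- W to move --
(1,1): no bracket -> illegal
(1,2): no bracket -> illegal
(1,3): no bracket -> illegal
(2,1): no bracket -> illegal
(2,3): flips 1 -> legal
(2,5): flips 1 -> legal
(2,6): no bracket -> illegal
(3,1): no bracket -> illegal
(3,2): no bracket -> illegal
(3,6): no bracket -> illegal
(4,5): flips 2 -> legal
(4,6): flips 1 -> legal
(5,1): no bracket -> illegal
(5,2): no bracket -> illegal
(5,6): no bracket -> illegal
(5,7): no bracket -> illegal
(6,1): no bracket -> illegal
(6,3): flips 1 -> legal
(6,4): flips 4 -> legal
(6,7): flips 1 -> legal
(7,1): no bracket -> illegal
(7,2): no bracket -> illegal
(7,3): no bracket -> illegal
(7,5): no bracket -> illegal
(7,6): no bracket -> illegal
W mobility = 7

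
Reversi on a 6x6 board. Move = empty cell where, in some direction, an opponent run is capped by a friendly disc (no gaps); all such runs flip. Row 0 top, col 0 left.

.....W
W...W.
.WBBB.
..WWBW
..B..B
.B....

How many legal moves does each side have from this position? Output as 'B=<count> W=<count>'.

-- B to move --
(0,0): no bracket -> illegal
(0,1): no bracket -> illegal
(0,3): no bracket -> illegal
(0,4): flips 1 -> legal
(1,1): no bracket -> illegal
(1,2): no bracket -> illegal
(1,3): no bracket -> illegal
(1,5): no bracket -> illegal
(2,0): flips 1 -> legal
(2,5): flips 1 -> legal
(3,0): no bracket -> illegal
(3,1): flips 2 -> legal
(4,1): flips 1 -> legal
(4,3): flips 1 -> legal
(4,4): flips 1 -> legal
B mobility = 7
-- W to move --
(1,1): flips 1 -> legal
(1,2): flips 1 -> legal
(1,3): flips 2 -> legal
(1,5): flips 1 -> legal
(2,5): flips 3 -> legal
(3,1): no bracket -> illegal
(4,0): no bracket -> illegal
(4,1): no bracket -> illegal
(4,3): no bracket -> illegal
(4,4): flips 2 -> legal
(5,0): no bracket -> illegal
(5,2): flips 1 -> legal
(5,3): no bracket -> illegal
(5,4): no bracket -> illegal
(5,5): flips 1 -> legal
W mobility = 8

Answer: B=7 W=8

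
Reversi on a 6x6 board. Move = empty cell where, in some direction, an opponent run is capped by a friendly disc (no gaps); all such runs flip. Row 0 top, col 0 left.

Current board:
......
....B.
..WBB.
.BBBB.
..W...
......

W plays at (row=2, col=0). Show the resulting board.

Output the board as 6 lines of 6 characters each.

Answer: ......
....B.
W.WBB.
.WBBB.
..W...
......

Derivation:
Place W at (2,0); scan 8 dirs for brackets.
Dir NW: edge -> no flip
Dir N: first cell '.' (not opp) -> no flip
Dir NE: first cell '.' (not opp) -> no flip
Dir W: edge -> no flip
Dir E: first cell '.' (not opp) -> no flip
Dir SW: edge -> no flip
Dir S: first cell '.' (not opp) -> no flip
Dir SE: opp run (3,1) capped by W -> flip
All flips: (3,1)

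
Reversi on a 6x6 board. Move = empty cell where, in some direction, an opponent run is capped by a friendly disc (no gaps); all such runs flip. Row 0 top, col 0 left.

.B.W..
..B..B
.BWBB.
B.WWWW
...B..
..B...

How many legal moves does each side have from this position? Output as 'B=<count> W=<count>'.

-- B to move --
(0,2): no bracket -> illegal
(0,4): no bracket -> illegal
(1,1): no bracket -> illegal
(1,3): no bracket -> illegal
(1,4): no bracket -> illegal
(2,5): flips 1 -> legal
(3,1): no bracket -> illegal
(4,1): flips 1 -> legal
(4,2): flips 3 -> legal
(4,4): flips 1 -> legal
(4,5): flips 1 -> legal
B mobility = 5
-- W to move --
(0,0): no bracket -> illegal
(0,2): flips 1 -> legal
(0,4): no bracket -> illegal
(0,5): no bracket -> illegal
(1,0): flips 1 -> legal
(1,1): no bracket -> illegal
(1,3): flips 2 -> legal
(1,4): flips 2 -> legal
(2,0): flips 1 -> legal
(2,5): flips 2 -> legal
(3,1): no bracket -> illegal
(4,0): no bracket -> illegal
(4,1): no bracket -> illegal
(4,2): no bracket -> illegal
(4,4): no bracket -> illegal
(5,1): no bracket -> illegal
(5,3): flips 1 -> legal
(5,4): flips 1 -> legal
W mobility = 8

Answer: B=5 W=8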